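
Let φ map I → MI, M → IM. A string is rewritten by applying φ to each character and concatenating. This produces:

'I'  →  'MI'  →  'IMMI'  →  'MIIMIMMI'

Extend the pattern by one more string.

IMMIMIIMMIIMIMMI

Apply φ to MIIMIMMI symbol by symbol: M→IM, I→MI, I→MI, M→IM, I→MI, M→IM, M→IM, I→MI; joined: IM MI MI IM MI IM IM MI.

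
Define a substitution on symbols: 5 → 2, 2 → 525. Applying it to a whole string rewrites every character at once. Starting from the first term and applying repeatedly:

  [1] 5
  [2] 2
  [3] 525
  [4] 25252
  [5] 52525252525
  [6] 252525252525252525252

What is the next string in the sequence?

5252525252525252525252525252525252525252525

φ(252525252525252525252) expands symbol-by-symbol to 525 2 525 2 525 2 525 2 525 2 525 2 525 2 525 2 525 2 525 2 525; joining the 21 pieces gives the next term.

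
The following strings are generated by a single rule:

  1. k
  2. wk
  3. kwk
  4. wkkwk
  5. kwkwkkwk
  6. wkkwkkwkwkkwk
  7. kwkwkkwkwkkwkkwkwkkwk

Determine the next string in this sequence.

This is a Fibonacci-style word recurrence s(k) = s(k−2)·s(k−1): e.g. k·wk = kwk.
So term 8 is wkkwkkwkwkkwk·kwkwkkwkwkkwkkwkwkkwk.

wkkwkkwkwkkwkkwkwkkwkwkkwkkwkwkkwk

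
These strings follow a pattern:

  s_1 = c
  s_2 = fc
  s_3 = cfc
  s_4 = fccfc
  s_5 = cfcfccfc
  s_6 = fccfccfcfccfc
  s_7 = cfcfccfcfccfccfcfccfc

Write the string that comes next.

fccfccfcfccfccfcfccfcfccfccfcfccfc

This is a Fibonacci-style word recurrence s(k) = s(k−2)·s(k−1): e.g. c·fc = cfc.
The next term joins fccfccfcfccfc and cfcfccfcfccfccfcfccfc.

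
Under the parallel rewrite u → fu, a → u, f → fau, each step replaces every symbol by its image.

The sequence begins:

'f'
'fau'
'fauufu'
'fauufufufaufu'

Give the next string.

φ(fauufufufaufu) expands symbol-by-symbol to fau u fu fu fau fu fau fu fau u fu fau fu; joining the 13 pieces gives the next term.

fauufufufaufufaufufauufufaufu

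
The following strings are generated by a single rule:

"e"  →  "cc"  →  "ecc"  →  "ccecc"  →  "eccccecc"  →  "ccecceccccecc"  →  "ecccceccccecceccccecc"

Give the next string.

cceccecccceccecccceccccecceccccecc

Each term (from the third on) is the two preceding terms concatenated in order: term 3 = e·cc = ecc.
The next term joins ccecceccccecc and ecccceccccecceccccecc.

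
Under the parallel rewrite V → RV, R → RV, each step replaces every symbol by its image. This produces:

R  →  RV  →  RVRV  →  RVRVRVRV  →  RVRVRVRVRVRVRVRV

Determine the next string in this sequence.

RVRVRVRVRVRVRVRVRVRVRVRVRVRVRVRV

Replace each of the 16 characters of RVRVRVRVRVRVRVRV in place — RV RV RV RV RV RV RV RV RV RV RV RV RV RV RV RV — and concatenate.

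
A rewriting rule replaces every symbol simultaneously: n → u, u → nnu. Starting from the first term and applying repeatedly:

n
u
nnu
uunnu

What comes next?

Rewriting each symbol of uunnu: u→nnu, u→nnu, n→u, n→u, u→nnu, which concatenates to nnu nnu u u nnu.

nnunnuuunnu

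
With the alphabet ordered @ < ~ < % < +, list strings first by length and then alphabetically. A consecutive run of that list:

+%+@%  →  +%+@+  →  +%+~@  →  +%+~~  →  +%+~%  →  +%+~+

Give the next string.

+%+%@

Find the rightmost character of +%+~+ below +, bump it to the next letter, and reset everything to its right to @.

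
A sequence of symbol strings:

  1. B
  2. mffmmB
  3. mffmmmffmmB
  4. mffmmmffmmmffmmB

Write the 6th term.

mffmmmffmmmffmmmffmmmffmmB

Each term is the previous one with mffmm prepended.
From mffmmmffmmmffmmB, 2 further steps: mffmmmffmmmffmmB → mffmmmffmmmffmmmffmmB → (answer).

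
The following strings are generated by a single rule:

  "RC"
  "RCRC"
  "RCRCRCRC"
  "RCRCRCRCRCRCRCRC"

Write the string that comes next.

Every step duplicates the string.
One more doubling of RCRCRCRCRCRCRCRC gives the answer.

RCRCRCRCRCRCRCRCRCRCRCRCRCRCRCRC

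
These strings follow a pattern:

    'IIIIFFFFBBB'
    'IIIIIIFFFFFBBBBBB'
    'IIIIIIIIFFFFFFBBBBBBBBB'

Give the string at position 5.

Term n consists of 2n+2 I's, followed by n+3 F's, followed by 3n B's (n = 1, 2, …).
At n = 5 the blocks have lengths 12, 8, 15.

IIIIIIIIIIIIFFFFFFFFBBBBBBBBBBBBBBB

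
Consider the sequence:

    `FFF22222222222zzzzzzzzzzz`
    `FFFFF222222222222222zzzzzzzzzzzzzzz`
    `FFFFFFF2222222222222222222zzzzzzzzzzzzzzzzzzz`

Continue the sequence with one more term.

Each string has the form F^{2n-1} 2^{4n+3} z^{4n+3}, where the shown terms are n = 2, 3, 4.
For the next term, n = 5, so the run lengths are 9, 23, 23.

FFFFFFFFF22222222222222222222222zzzzzzzzzzzzzzzzzzzzzzz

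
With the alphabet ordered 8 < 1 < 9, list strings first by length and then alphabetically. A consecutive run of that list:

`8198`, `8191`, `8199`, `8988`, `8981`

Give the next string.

Find the rightmost character of 8981 below 9, bump it to the next letter, and reset everything to its right to 8.

8989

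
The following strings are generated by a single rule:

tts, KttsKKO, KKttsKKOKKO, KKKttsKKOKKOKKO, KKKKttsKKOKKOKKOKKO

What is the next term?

Each term wraps the previous one in K on the left and KKO on the right.
Applying this once more to KKKKttsKKOKKOKKOKKO:

KKKKKttsKKOKKOKKOKKOKKO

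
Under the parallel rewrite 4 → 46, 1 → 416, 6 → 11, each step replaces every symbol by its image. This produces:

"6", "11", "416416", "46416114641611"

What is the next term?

4611464161141641646114641611416416

Replace each of the 14 characters of 46416114641611 in place — 46 11 46 416 11 416 416 46 11 46 416 11 416 416 — and concatenate.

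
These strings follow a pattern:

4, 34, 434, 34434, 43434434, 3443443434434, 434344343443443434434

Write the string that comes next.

3443443434434434344343443443434434

Each term (from the third on) is the two preceding terms concatenated in order: term 3 = 4·34 = 434.
The next term joins 3443443434434 and 434344343443443434434.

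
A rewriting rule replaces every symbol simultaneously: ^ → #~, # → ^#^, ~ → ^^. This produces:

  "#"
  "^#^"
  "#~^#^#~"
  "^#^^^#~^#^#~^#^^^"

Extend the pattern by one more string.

Replace each of the 17 characters of ^#^^^#~^#^#~^#^^^ in place — #~ ^#^ #~ #~ #~ ^#^ ^^ #~ ^#^ #~ ^#^ ^^ #~ ^#^ #~ #~ #~ — and concatenate.

#~^#^#~#~#~^#^^^#~^#^#~^#^^^#~^#^#~#~#~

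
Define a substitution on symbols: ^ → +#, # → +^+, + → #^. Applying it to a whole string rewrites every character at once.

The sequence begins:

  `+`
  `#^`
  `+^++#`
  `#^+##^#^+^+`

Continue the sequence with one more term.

+^++##^+^++^++#+^++##^+##^

Expanding #^+##^#^+^+: #→+^+, ^→+#, +→#^, #→+^+, #→+^+, ^→+#, #→+^+, ^→+#, +→#^, ^→+#, +→#^. Concatenated: +^+ +# #^ +^+ +^+ +# +^+ +# #^ +# #^.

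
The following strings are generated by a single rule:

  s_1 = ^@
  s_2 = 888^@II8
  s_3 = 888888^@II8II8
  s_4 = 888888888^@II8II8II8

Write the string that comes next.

Every step adds 888 to the front and II8 to the end of the previous string.
So the next term is 888·888888888^@II8II8II8·II8.

888888888888^@II8II8II8II8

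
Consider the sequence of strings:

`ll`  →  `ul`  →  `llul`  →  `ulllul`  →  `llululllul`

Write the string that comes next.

Each term (from the third on) is the two preceding terms concatenated in order: term 3 = ll·ul = llul.
The next term joins ulllul and llululllul.

ulllulllululllul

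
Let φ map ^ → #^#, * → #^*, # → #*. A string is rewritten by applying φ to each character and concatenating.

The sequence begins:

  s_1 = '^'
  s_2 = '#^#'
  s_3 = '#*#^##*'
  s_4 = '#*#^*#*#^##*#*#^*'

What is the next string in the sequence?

Applying the rule to each of the 17 symbols of #*#^*#*#^##*#*#^* gives the pieces #* #^* #* #^# #^* #* #^* #* #^# #* #* #^* #* #^* #* #^# #^*, which concatenate to the answer.

#*#^*#*#^##^*#*#^*#*#^##*#*#^*#*#^*#*#^##^*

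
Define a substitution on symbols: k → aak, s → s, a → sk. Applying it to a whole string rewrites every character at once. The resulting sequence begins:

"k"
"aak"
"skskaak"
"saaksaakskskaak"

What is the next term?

Rewriting the 15 symbols of saaksaakskskaak one by one yields s sk sk aak s sk sk aak s aak s aak sk sk aak; concatenated:

sskskaaksskskaaksaaksaakskskaak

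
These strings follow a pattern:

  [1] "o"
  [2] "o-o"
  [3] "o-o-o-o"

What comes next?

Each string is two copies of the previous one joined by '-'.
One more doubling of o-o-o-o gives the answer.

o-o-o-o-o-o-o-o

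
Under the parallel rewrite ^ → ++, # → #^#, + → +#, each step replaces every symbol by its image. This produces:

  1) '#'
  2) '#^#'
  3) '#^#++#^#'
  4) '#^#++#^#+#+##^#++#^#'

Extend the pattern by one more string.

Rewriting the 20 symbols of #^#++#^#+#+##^#++#^# one by one yields #^# ++ #^# +# +# #^# ++ #^# +# #^# +# #^# #^# ++ #^# +# +# #^# ++ #^#; concatenated:

#^#++#^#+#+##^#++#^#+##^#+##^##^#++#^#+#+##^#++#^#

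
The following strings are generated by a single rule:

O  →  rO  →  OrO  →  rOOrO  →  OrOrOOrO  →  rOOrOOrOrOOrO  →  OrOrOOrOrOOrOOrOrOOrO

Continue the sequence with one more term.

From term 3 onward, concatenate the second-to-last term with the last: O·rO = OrO, rO·OrO = rOOrO, …
So term 8 is rOOrOOrOrOOrO·OrOrOOrOrOOrOOrOrOOrO.

rOOrOOrOrOOrOOrOrOOrOrOOrOOrOrOOrO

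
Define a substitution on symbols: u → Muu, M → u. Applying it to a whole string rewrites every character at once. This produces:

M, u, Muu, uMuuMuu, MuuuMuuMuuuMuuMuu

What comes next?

uMuuMuuMuuuMuuMuuuMuuMuuMuuuMuuMuuuMuuMuu

Replace each of the 17 characters of MuuuMuuMuuuMuuMuu in place — u Muu Muu Muu u Muu Muu u Muu Muu Muu u Muu Muu u Muu Muu — and concatenate.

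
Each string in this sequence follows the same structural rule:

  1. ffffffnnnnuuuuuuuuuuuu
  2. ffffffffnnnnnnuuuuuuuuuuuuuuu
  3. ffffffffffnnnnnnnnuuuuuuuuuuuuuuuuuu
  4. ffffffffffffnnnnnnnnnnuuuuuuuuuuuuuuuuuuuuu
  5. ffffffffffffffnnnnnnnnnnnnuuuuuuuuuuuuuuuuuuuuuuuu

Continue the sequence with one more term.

Term n consists of 2n f's, followed by 2n-2 n's, followed by 3n+3 u's, where the shown terms are n = 3, 4, 5, 6, 7.
Setting n = 8 gives 16, 14, 27 characters in each block.

ffffffffffffffffnnnnnnnnnnnnnnuuuuuuuuuuuuuuuuuuuuuuuuuuu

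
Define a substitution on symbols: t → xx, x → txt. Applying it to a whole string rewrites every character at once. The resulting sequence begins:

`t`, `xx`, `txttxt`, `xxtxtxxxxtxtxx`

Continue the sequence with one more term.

Rewriting the 14 symbols of xxtxtxxxxtxtxx one by one yields txt txt xx txt xx txt txt txt txt xx txt xx txt txt; concatenated:

txttxtxxtxtxxtxttxttxttxtxxtxtxxtxttxt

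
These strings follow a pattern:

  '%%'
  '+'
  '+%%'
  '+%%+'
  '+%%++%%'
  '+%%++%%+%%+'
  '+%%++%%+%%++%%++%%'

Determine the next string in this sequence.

+%%++%%+%%++%%++%%+%%++%%+%%+

Each term (from the third on) is the previous term followed by the one before it: term 3 = +·%% = +%%.
The next term joins +%%++%%+%%++%%++%% and +%%++%%+%%+.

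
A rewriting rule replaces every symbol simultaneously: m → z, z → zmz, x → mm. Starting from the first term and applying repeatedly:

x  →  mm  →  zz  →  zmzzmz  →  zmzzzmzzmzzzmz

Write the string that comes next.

Applying the rule to each of the 14 symbols of zmzzzmzzmzzzmz gives the pieces zmz z zmz zmz zmz z zmz zmz z zmz zmz zmz z zmz, which concatenate to the answer.

zmzzzmzzmzzmzzzmzzmzzzmzzmzzmzzzmz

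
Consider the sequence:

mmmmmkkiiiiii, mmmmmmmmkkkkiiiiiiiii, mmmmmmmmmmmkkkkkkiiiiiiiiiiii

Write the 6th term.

mmmmmmmmmmmmmmmmmmmmkkkkkkkkkkkkiiiiiiiiiiiiiiiiiiiii

The n-th term is 3n-1 m's then 2n-2 k's then 3n i's, where the shown terms are n = 2, 3, 4.
At n = 7 the blocks have lengths 20, 12, 21.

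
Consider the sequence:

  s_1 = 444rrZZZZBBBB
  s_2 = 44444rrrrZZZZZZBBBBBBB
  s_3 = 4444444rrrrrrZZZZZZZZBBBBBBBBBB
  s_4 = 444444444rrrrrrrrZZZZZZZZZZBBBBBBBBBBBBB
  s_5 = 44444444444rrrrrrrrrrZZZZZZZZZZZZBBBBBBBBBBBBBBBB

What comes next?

4444444444444rrrrrrrrrrrrZZZZZZZZZZZZZZBBBBBBBBBBBBBBBBBBB

Reading off run lengths: 4 runs 3, 5, 7, 9, 11; r runs 2, 4, 6, 8, 10; Z runs 4, 6, 8, 10, 12; B runs 4, 7, 10, 13, 16 — each is linear in n (n = 1, 2, …).
Setting n = 6 gives 13, 12, 14, 19 characters in each block.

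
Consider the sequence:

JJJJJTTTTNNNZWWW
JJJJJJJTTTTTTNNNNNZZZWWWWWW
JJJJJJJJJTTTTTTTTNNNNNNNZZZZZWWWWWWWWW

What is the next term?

Each string has the form J^{2n+3} T^{2n+2} N^{2n+1} Z^{2n-1} W^{3n} (n = 1, 2, …).
At n = 4 the blocks have lengths 11, 10, 9, 7, 12.

JJJJJJJJJJJTTTTTTTTTTNNNNNNNNNZZZZZZZWWWWWWWWWWWW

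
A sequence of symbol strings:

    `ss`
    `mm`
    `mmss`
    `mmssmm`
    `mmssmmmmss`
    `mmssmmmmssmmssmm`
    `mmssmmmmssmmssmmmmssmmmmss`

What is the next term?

mmssmmmmssmmssmmmmssmmmmssmmssmmmmssmmssmm

This is a Fibonacci-style word recurrence s(k) = s(k−1)·s(k−2): e.g. mm·ss = mmss.
Continuing: mmssmmmmssmmssmmmmssmmmmss · mmssmmmmssmmssmm gives term 8.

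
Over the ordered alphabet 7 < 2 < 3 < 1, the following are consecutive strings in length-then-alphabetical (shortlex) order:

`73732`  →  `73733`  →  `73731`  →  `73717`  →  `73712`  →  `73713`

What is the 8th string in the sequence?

Continuing the enumeration 2 steps past 73713: 73713 → 73711 → (answer).

73277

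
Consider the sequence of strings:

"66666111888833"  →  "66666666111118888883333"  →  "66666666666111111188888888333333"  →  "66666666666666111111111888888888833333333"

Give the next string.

Term n consists of 3n+2 6's, followed by 2n+1 1's, followed by 2n+2 8's, followed by 2n 3's (n = 1, 2, …).
At n = 5 the blocks have lengths 17, 11, 12, 10.

66666666666666666111111111118888888888883333333333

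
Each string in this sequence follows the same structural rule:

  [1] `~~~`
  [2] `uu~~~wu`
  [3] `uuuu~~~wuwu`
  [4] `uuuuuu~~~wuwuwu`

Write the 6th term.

Every step adds uu to the front and wu to the end of the previous string.
From uuuuuu~~~wuwuwu, 2 further steps: uuuuuu~~~wuwuwu → uuuuuuuu~~~wuwuwuwu → (answer).

uuuuuuuuuu~~~wuwuwuwuwu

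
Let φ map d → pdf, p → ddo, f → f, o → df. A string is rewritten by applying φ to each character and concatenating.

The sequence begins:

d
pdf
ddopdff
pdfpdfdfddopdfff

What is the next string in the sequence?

φ(pdfpdfdfddopdfff) expands symbol-by-symbol to ddo pdf f ddo pdf f pdf f pdf pdf df ddo pdf f f f; joining the 16 pieces gives the next term.

ddopdffddopdffpdffpdfpdfdfddopdffff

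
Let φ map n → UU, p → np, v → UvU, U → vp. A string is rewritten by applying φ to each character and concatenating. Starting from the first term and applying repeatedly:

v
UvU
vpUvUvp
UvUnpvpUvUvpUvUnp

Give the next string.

Rewriting the 17 symbols of UvUnpvpUvUvpUvUnp one by one yields vp UvU vp UU np UvU np vp UvU vp UvU np vp UvU vp UU np; concatenated:

vpUvUvpUUnpUvUnpvpUvUvpUvUnpvpUvUvpUUnp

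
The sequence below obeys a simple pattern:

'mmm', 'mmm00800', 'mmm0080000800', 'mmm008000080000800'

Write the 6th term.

mmm0080000800008000080000800

Each term is the previous one with 00800 appended.
From mmm008000080000800, 2 further steps: mmm008000080000800 → mmm00800008000080000800 → (answer).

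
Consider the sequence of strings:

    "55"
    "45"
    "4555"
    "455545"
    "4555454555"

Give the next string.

This is a Fibonacci-style word recurrence s(k) = s(k−1)·s(k−2): e.g. 45·55 = 4555.
Continuing: 4555454555 · 455545 gives term 6.

4555454555455545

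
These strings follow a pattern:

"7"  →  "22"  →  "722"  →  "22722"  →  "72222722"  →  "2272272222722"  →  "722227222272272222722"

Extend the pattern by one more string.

2272272222722722227222272272222722

From term 3 onward, concatenate the second-to-last term with the last: 7·22 = 722, 22·722 = 22722, …
So term 8 is 2272272222722·722227222272272222722.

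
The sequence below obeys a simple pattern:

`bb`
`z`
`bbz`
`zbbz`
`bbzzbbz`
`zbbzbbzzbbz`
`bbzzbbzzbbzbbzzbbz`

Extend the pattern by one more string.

Each term (from the third on) is the two preceding terms concatenated in order: term 3 = bb·z = bbz.
The next term joins zbbzbbzzbbz and bbzzbbzzbbzbbzzbbz.

zbbzbbzzbbzbbzzbbzzbbzbbzzbbz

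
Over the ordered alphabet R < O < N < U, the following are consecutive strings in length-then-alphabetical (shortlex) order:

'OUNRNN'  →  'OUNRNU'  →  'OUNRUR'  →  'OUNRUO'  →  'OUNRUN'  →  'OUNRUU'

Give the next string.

Find the rightmost character of OUNRUU below U, bump it to the next letter, and reset everything to its right to R.

OUNORR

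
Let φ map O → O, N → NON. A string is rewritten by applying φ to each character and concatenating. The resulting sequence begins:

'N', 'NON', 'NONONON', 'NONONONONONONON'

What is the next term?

Rewriting the 15 symbols of NONONONONONONON one by one yields NON O NON O NON O NON O NON O NON O NON O NON; concatenated:

NONONONONONONONONONONONONONONON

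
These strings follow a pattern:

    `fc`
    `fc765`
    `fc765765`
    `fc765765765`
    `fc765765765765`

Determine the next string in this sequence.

Each term is the previous one with 765 appended.
Applying this once more to fc765765765765:

fc765765765765765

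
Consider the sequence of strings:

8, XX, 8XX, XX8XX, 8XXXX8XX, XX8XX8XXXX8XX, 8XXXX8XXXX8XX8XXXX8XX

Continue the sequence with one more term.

XX8XX8XXXX8XX8XXXX8XXXX8XX8XXXX8XX

This is a Fibonacci-style word recurrence s(k) = s(k−2)·s(k−1): e.g. 8·XX = 8XX.
Continuing: XX8XX8XXXX8XX · 8XXXX8XXXX8XX8XXXX8XX gives term 8.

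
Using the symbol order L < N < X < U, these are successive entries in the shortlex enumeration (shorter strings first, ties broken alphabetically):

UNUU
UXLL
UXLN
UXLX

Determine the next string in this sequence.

UXLU

Find the rightmost character of UXLX below U, bump it to the next letter, and reset everything to its right to L.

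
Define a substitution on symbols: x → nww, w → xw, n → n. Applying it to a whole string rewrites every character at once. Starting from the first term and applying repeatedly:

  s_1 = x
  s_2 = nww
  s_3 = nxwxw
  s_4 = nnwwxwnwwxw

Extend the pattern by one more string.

nnxwxwnwwxwnxwxwnwwxw

Apply φ to nnwwxwnwwxw symbol by symbol: n→n, n→n, w→xw, w→xw, x→nww, w→xw, n→n, w→xw, w→xw, x→nww, w→xw; joined: n n xw xw nww xw n xw xw nww xw.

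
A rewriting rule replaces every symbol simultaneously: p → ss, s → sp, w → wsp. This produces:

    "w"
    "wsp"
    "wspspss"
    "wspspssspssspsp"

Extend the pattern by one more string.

Applying the rule to each of the 15 symbols of wspspssspssspsp gives the pieces wsp sp ss sp ss sp sp sp ss sp sp sp ss sp ss, which concatenate to the answer.

wspspssspssspspspssspspspssspss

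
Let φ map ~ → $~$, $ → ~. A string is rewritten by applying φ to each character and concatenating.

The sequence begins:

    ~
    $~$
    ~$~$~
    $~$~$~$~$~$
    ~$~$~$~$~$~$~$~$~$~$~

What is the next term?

Replace each of the 21 characters of ~$~$~$~$~$~$~$~$~$~$~ in place — $~$ ~ $~$ ~ $~$ ~ $~$ ~ $~$ ~ $~$ ~ $~$ ~ $~$ ~ $~$ ~ $~$ ~ $~$ — and concatenate.

$~$~$~$~$~$~$~$~$~$~$~$~$~$~$~$~$~$~$~$~$~$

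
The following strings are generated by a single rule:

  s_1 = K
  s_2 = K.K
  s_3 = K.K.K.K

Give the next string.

K.K.K.K.K.K.K.K

Every step duplicates the string with '.' between the halves.
So the next term is two copies of K.K.K.K with '.' between the halves.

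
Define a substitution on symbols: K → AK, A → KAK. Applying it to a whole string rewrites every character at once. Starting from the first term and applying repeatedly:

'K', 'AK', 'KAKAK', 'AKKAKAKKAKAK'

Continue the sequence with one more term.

KAKAKAKKAKAKKAKAKAKKAKAKKAKAK

Expanding AKKAKAKKAKAK: A→KAK, K→AK, K→AK, A→KAK, K→AK, A→KAK, K→AK, K→AK, A→KAK, K→AK, A→KAK, K→AK. Concatenated: KAK AK AK KAK AK KAK AK AK KAK AK KAK AK.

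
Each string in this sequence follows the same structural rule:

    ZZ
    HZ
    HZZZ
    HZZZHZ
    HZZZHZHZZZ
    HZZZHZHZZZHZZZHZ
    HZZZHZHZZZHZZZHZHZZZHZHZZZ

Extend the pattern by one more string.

From term 3 onward, concatenate the last term with the second-to-last: HZ·ZZ = HZZZ, HZZZ·HZ = HZZZHZ, …
The next term joins HZZZHZHZZZHZZZHZHZZZHZHZZZ and HZZZHZHZZZHZZZHZ.

HZZZHZHZZZHZZZHZHZZZHZHZZZHZZZHZHZZZHZZZHZ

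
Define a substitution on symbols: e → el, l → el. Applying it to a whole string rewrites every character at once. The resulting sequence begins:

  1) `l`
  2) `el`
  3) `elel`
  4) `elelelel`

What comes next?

elelelelelelelel

Expanding elelelel: e→el, l→el, e→el, l→el, e→el, l→el, e→el, l→el. Concatenated: el el el el el el el el.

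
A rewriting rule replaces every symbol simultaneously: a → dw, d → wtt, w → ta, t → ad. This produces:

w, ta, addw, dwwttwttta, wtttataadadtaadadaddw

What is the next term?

Rewriting the 21 symbols of wtttataadadtaadadaddw one by one yields ta ad ad ad dw ad dw dw wtt dw wtt ad dw dw wtt dw wtt dw wtt wtt ta; concatenated:

taadadaddwaddwdwwttdwwttaddwdwwttdwwttdwwttwttta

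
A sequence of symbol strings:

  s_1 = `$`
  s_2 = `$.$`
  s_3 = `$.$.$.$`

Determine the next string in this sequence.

s(k+1) = s(k)·.·s(k) — each term doubles the last with '.' between the halves.
Doubling $.$.$.$ with '.' between the halves:

$.$.$.$.$.$.$.$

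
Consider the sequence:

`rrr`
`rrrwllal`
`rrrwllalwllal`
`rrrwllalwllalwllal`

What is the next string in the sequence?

The strings grow by a fixed suffix wllal each time.
So the next term is rrrwllalwllalwllal·wllal.

rrrwllalwllalwllalwllal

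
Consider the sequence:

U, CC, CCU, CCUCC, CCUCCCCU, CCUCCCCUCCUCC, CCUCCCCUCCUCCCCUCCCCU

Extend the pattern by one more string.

CCUCCCCUCCUCCCCUCCCCUCCUCCCCUCCUCC

Each term (from the third on) is the previous term followed by the one before it: term 3 = CC·U = CCU.
Continuing: CCUCCCCUCCUCCCCUCCCCU · CCUCCCCUCCUCC gives term 8.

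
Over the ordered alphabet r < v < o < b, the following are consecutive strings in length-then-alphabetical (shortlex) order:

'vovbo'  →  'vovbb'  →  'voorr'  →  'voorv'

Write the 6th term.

voorb

Stepping forward 2 times from voorv: voorv → vooro, then the target.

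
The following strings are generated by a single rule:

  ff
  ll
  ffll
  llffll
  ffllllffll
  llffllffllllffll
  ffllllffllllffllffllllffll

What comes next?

llffllffllllffllffllllffllllffllffllllffll

Each term (from the third on) is the two preceding terms concatenated in order: term 3 = ff·ll = ffll.
The next term joins llffllffllllffll and ffllllffllllffllffllllffll.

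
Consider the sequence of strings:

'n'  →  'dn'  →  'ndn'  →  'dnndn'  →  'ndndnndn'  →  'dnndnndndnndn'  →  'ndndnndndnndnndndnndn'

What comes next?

dnndnndndnndnndndnndndnndnndndnndn

From term 3 onward, concatenate the second-to-last term with the last: n·dn = ndn, dn·ndn = dnndn, …
Continuing: dnndnndndnndn · ndndnndndnndnndndnndn gives term 8.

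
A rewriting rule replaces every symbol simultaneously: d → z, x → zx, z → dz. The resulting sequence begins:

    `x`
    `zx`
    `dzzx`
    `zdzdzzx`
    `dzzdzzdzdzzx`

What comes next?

Rewriting each symbol of dzzdzzdzdzzx: d→z, z→dz, z→dz, d→z, z→dz, z→dz, d→z, z→dz, d→z, z→dz, z→dz, x→zx, which concatenates to z dz dz z dz dz z dz z dz dz zx.

zdzdzzdzdzzdzzdzdzzx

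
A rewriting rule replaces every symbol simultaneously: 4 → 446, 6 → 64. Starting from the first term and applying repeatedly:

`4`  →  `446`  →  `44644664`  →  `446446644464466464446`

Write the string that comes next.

φ(446446644464466464446) expands symbol-by-symbol to 446 446 64 446 446 64 64 446 446 446 64 446 446 64 64 446 64 446 446 446 64; joining the 21 pieces gives the next term.

4464466444644664644464464466444644664644466444644644664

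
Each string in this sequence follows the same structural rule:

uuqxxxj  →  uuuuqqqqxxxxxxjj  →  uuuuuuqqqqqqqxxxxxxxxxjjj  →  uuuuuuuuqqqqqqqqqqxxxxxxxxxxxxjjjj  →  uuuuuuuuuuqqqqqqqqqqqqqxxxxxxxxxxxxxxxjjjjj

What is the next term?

Term n consists of 2n u's, followed by 3n-2 q's, followed by 3n x's, followed by n j's (n = 1, 2, …).
At n = 6 the blocks have lengths 12, 16, 18, 6.

uuuuuuuuuuuuqqqqqqqqqqqqqqqqxxxxxxxxxxxxxxxxxxjjjjjj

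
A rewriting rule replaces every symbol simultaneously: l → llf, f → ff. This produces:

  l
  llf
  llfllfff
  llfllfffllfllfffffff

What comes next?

Replace each of the 20 characters of llfllfffllfllfffffff in place — llf llf ff llf llf ff ff ff llf llf ff llf llf ff ff ff ff ff ff ff — and concatenate.

llfllfffllfllfffffffllfllfffllfllfffffffffffffff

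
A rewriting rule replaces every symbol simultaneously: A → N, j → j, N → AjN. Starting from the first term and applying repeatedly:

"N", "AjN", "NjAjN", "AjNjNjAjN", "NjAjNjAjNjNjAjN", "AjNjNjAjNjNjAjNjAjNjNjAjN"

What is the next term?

Rewriting the 25 symbols of AjNjNjAjNjNjAjNjAjNjNjAjN one by one yields N j AjN j AjN j N j AjN j AjN j N j AjN j N j AjN j AjN j N j AjN; concatenated:

NjAjNjAjNjNjAjNjAjNjNjAjNjNjAjNjAjNjNjAjN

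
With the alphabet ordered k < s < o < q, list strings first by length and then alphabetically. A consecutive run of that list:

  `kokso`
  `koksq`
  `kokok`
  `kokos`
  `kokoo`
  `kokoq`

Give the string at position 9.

Continuing the enumeration 3 steps past kokoq: kokoq → kokqk → kokqs → (answer).

kokqo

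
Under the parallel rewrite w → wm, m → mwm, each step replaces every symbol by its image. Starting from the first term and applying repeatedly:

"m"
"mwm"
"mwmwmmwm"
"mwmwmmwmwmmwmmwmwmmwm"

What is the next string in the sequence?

mwmwmmwmwmmwmmwmwmmwmwmmwmmwmwmmwmmwmwmmwmwmmwmmwmwmmwm

φ(mwmwmmwmwmmwmmwmwmmwm) expands symbol-by-symbol to mwm wm mwm wm mwm mwm wm mwm wm mwm mwm wm mwm mwm wm mwm wm mwm mwm wm mwm; joining the 21 pieces gives the next term.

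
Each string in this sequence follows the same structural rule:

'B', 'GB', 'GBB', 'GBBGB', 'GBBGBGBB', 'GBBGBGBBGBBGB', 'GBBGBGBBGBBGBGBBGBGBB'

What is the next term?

GBBGBGBBGBBGBGBBGBGBBGBBGBGBBGBBGB

Each term (from the third on) is the previous term followed by the one before it: term 3 = GB·B = GBB.
Continuing: GBBGBGBBGBBGBGBBGBGBB · GBBGBGBBGBBGB gives term 8.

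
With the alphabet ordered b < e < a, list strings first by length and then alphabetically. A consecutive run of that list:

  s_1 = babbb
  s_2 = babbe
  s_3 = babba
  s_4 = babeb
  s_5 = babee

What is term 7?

Continuing the enumeration 2 steps past babee: babee → babea → (answer).

babab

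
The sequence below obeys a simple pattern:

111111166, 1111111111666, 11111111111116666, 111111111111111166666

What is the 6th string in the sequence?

Reading off run lengths: 1 runs 7, 10, 13, 16; 6 runs 2, 3, 4, 5 — each is linear in n, where the shown terms are n = 2, 3, 4, 5.
For term 6, n = 7, so the run lengths are 22, 7.

11111111111111111111116666666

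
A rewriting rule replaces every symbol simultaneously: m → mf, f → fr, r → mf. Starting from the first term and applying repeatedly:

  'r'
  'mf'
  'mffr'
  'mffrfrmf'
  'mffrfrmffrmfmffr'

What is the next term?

mffrfrmffrmfmffrfrmfmffrmffrfrmf

Applying the rule to each of the 16 symbols of mffrfrmffrmfmffr gives the pieces mf fr fr mf fr mf mf fr fr mf mf fr mf fr fr mf, which concatenate to the answer.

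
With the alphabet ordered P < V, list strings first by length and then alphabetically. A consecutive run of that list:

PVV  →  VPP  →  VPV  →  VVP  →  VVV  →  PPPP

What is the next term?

The successor of PPPP increments the rightmost position that isn't already V and resets every position after it to P.

PPPV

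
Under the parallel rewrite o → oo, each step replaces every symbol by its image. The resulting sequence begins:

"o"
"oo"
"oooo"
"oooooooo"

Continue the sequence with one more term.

Apply φ to oooooooo symbol by symbol: o→oo, o→oo, o→oo, o→oo, o→oo, o→oo, o→oo, o→oo; joined: oo oo oo oo oo oo oo oo.

oooooooooooooooo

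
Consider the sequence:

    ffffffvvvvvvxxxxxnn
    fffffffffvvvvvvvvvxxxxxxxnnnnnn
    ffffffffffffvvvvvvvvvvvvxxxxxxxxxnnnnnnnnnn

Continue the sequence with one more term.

Reading off run lengths: f runs 6, 9, 12; v runs 6, 9, 12; x runs 5, 7, 9; n runs 2, 6, 10 — each is linear in n (n = 1, 2, …).
At n = 4 the blocks have lengths 15, 15, 11, 14.

fffffffffffffffvvvvvvvvvvvvvvvxxxxxxxxxxxnnnnnnnnnnnnnn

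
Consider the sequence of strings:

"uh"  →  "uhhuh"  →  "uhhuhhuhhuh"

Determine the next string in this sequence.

Every step duplicates the string with 'h' between the halves.
Doubling uhhuhhuhhuh with 'h' between the halves:

uhhuhhuhhuhhuhhuhhuhhuh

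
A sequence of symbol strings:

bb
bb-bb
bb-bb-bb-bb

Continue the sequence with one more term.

Every step duplicates the string with '-' between the halves.
One more doubling of bb-bb-bb-bb gives the answer.

bb-bb-bb-bb-bb-bb-bb-bb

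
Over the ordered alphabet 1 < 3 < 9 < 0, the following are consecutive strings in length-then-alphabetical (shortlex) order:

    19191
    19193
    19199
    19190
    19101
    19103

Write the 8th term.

19100

Advancing 2 positions from 19103 through 19103 → 19109 reaches term 8.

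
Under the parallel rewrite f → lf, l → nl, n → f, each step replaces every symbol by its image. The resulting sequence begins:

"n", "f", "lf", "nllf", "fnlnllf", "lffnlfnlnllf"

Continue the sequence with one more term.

nllflffnllffnlfnlnllf

Rewriting each symbol of lffnlfnlnllf: l→nl, f→lf, f→lf, n→f, l→nl, f→lf, n→f, l→nl, n→f, l→nl, l→nl, f→lf, which concatenates to nl lf lf f nl lf f nl f nl nl lf.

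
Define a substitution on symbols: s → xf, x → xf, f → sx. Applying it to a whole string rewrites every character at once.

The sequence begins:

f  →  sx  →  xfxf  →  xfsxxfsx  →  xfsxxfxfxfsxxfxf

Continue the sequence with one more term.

φ(xfsxxfxfxfsxxfxf) expands symbol-by-symbol to xf sx xf xf xf sx xf sx xf sx xf xf xf sx xf sx; joining the 16 pieces gives the next term.

xfsxxfxfxfsxxfsxxfsxxfxfxfsxxfsx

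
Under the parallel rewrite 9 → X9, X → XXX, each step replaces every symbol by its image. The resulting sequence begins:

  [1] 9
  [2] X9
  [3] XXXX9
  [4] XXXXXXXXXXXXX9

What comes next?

φ(XXXXXXXXXXXXX9) expands symbol-by-symbol to XXX XXX XXX XXX XXX XXX XXX XXX XXX XXX XXX XXX XXX X9; joining the 14 pieces gives the next term.

XXXXXXXXXXXXXXXXXXXXXXXXXXXXXXXXXXXXXXXX9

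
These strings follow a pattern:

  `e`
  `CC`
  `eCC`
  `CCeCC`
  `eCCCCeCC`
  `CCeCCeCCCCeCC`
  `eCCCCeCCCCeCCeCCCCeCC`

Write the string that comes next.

Each term (from the third on) is the two preceding terms concatenated in order: term 3 = e·CC = eCC.
So term 8 is CCeCCeCCCCeCC·eCCCCeCCCCeCCeCCCCeCC.

CCeCCeCCCCeCCeCCCCeCCCCeCCeCCCCeCC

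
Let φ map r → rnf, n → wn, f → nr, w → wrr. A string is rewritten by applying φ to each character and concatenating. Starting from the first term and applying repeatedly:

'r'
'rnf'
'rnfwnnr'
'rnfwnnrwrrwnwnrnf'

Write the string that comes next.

rnfwnnrwrrwnwnrnfwrrrnfrnfwrrwnwrrwnrnfwnnr

Applying the rule to each of the 17 symbols of rnfwnnrwrrwnwnrnf gives the pieces rnf wn nr wrr wn wn rnf wrr rnf rnf wrr wn wrr wn rnf wn nr, which concatenate to the answer.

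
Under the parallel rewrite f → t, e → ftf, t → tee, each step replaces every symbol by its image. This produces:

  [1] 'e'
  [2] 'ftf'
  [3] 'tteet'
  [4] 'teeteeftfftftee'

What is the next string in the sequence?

Rewriting the 15 symbols of teeteeftfftftee one by one yields tee ftf ftf tee ftf ftf t tee t t tee t tee ftf ftf; concatenated:

teeftfftfteeftfftftteettteetteeftfftf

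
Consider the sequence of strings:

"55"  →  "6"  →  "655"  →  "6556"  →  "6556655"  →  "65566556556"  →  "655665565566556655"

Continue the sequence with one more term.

65566556556655665565566556556

Each term (from the third on) is the previous term followed by the one before it: term 3 = 6·55 = 655.
Continuing: 655665565566556655 · 65566556556 gives term 8.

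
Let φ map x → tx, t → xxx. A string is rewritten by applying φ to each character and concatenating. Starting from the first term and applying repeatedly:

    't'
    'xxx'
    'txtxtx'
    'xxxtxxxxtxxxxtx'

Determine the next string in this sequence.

Rewriting the 15 symbols of xxxtxxxxtxxxxtx one by one yields tx tx tx xxx tx tx tx tx xxx tx tx tx tx xxx tx; concatenated:

txtxtxxxxtxtxtxtxxxxtxtxtxtxxxxtx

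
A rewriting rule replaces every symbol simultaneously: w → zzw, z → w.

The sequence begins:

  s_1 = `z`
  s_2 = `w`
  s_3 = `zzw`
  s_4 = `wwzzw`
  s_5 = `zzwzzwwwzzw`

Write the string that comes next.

wwzzwwwzzwzzwzzwwwzzw

Expanding zzwzzwwwzzw: z→w, z→w, w→zzw, z→w, z→w, w→zzw, w→zzw, w→zzw, z→w, z→w, w→zzw. Concatenated: w w zzw w w zzw zzw zzw w w zzw.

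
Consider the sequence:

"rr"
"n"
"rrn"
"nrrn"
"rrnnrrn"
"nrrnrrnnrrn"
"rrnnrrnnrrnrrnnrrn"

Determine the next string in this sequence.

nrrnrrnnrrnrrnnrrnnrrnrrnnrrn

Each term (from the third on) is the two preceding terms concatenated in order: term 3 = rr·n = rrn.
Continuing: nrrnrrnnrrn · rrnnrrnnrrnrrnnrrn gives term 8.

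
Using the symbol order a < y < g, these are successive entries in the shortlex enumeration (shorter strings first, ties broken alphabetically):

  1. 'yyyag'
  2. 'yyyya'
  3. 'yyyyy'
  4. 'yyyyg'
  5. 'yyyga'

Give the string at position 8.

yygaa

Continuing the enumeration 3 steps past yyyga: yyyga → yyygy → yyygg → (answer).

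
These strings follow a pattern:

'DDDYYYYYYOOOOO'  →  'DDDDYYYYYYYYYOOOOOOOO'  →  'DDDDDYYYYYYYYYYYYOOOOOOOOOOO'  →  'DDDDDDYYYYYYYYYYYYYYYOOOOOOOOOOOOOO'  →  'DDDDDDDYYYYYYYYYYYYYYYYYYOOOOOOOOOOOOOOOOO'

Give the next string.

Term n consists of n+1 D's, followed by 3n Y's, followed by 3n-1 O's, where the shown terms are n = 2, 3, 4, 5, 6.
For the next term, n = 7, so the run lengths are 8, 21, 20.

DDDDDDDDYYYYYYYYYYYYYYYYYYYYYOOOOOOOOOOOOOOOOOOOO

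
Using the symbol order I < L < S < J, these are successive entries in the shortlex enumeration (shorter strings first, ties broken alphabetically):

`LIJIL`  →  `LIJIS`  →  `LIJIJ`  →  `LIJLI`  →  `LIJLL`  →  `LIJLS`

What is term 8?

Continuing the enumeration 2 steps past LIJLS: LIJLS → LIJLJ → (answer).

LIJSI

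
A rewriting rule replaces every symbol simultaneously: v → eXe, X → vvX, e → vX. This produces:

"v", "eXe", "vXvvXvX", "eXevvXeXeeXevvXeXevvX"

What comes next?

vXvvXvXeXeeXevvXvXvvXvXvXvvXvXeXeeXevvXvXvvXvXeXeeXevvX

Replace each of the 21 characters of eXevvXeXeeXevvXeXevvX in place — vX vvX vX eXe eXe vvX vX vvX vX vX vvX vX eXe eXe vvX vX vvX vX eXe eXe vvX — and concatenate.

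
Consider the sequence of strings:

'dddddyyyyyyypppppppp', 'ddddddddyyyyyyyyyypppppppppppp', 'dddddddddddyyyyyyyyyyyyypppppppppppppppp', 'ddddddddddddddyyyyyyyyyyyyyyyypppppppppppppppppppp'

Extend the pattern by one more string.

dddddddddddddddddyyyyyyyyyyyyyyyyyyypppppppppppppppppppppppp

Each string has the form d^{3n-1} y^{3n+1} p^{4n}, where the shown terms are n = 2, 3, 4, 5.
For the next term, n = 6, so the run lengths are 17, 19, 24.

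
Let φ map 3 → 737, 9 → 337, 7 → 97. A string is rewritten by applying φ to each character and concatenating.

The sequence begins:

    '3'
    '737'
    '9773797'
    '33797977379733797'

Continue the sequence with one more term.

7377379733797337979773797337977377379733797

Applying the rule to each of the 17 symbols of 33797977379733797 gives the pieces 737 737 97 337 97 337 97 97 737 97 337 97 737 737 97 337 97, which concatenate to the answer.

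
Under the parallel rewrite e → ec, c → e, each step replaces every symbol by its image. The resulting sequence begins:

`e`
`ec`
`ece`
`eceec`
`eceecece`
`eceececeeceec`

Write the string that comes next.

Applying the rule to each of the 13 symbols of eceececeeceec gives the pieces ec e ec ec e ec e ec ec e ec ec e, which concatenate to the answer.

eceececeeceececeecece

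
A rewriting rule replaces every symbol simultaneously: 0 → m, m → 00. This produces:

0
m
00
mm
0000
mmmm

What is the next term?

Rewriting each symbol of mmmm: m→00, m→00, m→00, m→00, which concatenates to 00 00 00 00.

00000000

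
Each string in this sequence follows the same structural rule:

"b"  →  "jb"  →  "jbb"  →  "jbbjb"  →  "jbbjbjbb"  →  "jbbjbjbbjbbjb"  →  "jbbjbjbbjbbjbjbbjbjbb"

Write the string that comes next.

jbbjbjbbjbbjbjbbjbjbbjbbjbjbbjbbjb

This is a Fibonacci-style word recurrence s(k) = s(k−1)·s(k−2): e.g. jb·b = jbb.
Continuing: jbbjbjbbjbbjbjbbjbjbb · jbbjbjbbjbbjb gives term 8.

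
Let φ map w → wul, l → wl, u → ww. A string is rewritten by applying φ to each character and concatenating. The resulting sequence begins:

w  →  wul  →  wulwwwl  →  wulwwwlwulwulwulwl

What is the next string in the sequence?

wulwwwlwulwulwulwlwulwwwlwulwwwlwulwwwlwulwl

Replace each of the 18 characters of wulwwwlwulwulwulwl in place — wul ww wl wul wul wul wl wul ww wl wul ww wl wul ww wl wul wl — and concatenate.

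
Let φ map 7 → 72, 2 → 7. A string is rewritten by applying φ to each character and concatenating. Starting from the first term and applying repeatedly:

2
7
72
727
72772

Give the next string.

72772727

Expanding 72772: 7→72, 2→7, 7→72, 7→72, 2→7. Concatenated: 72 7 72 72 7.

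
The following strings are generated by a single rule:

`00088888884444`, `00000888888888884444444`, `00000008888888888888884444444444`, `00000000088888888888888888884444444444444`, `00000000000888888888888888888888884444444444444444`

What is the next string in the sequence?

00000000000008888888888888888888888888884444444444444444444

Term n consists of 2n+1 0's, followed by 4n+3 8's, followed by 3n+1 4's (n = 1, 2, …).
For the next term, n = 6, so the run lengths are 13, 27, 19.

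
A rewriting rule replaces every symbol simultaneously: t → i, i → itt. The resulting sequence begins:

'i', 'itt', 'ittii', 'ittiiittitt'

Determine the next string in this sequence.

ittiiittittittiiittii

Expanding ittiiittitt: i→itt, t→i, t→i, i→itt, i→itt, i→itt, t→i, t→i, i→itt, t→i, t→i. Concatenated: itt i i itt itt itt i i itt i i.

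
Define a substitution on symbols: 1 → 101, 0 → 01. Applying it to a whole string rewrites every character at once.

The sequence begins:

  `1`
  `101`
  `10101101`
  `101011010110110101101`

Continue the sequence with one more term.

Replace each of the 21 characters of 101011010110110101101 in place — 101 01 101 01 101 101 01 101 01 101 101 01 101 101 01 101 01 101 101 01 101 — and concatenate.

1010110101101101011010110110101101101011010110110101101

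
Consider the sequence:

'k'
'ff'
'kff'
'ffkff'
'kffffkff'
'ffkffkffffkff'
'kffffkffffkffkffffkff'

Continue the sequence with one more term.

ffkffkffffkffkffffkffffkffkffffkff

Each term (from the third on) is the two preceding terms concatenated in order: term 3 = k·ff = kff.
So term 8 is ffkffkffffkff·kffffkffffkffkffffkff.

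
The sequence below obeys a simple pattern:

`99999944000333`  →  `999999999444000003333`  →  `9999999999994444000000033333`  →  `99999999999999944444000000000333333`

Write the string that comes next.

999999999999999999444444000000000003333333

The n-th term is 3n 9's then n 4's then 2n-1 0's then n+1 3's, where the shown terms are n = 2, 3, 4, 5.
For the next term, n = 6, so the run lengths are 18, 6, 11, 7.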